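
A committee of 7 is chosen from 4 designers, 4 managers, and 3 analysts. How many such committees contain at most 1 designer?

29

Split by how many designers are chosen (0 through 1).
Sum: C(4,0)·C(7,7) + C(4,1)·C(7,6) = 1 + 28 = 29.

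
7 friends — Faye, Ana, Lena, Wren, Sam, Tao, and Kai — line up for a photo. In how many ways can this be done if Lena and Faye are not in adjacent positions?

There are 7! = 5040 arrangements in all. If Lena and Faye are adjacent, merging them into one block gives 2·(6)! = 1440 arrangements.
Complementary counting: 5040 − 1440 = 3600.

3600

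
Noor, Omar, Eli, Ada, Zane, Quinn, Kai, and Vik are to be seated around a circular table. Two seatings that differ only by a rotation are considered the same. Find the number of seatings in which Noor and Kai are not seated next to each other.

Without the restriction there are (7)! = 5040 seatings.
Seatings with Noor beside Kai: treat them as a block with 2 internal orders, giving 2 × (6)! = 1440.
Subtracting, 5040 − 1440 = 3600.

3600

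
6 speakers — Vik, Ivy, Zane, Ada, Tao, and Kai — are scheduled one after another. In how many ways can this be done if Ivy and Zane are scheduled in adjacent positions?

240

Glue Ivy and Zane into one block (2 internal orders), leaving 5 units to arrange in a row.
That gives 2 × 5! = 2 × 120 = 240.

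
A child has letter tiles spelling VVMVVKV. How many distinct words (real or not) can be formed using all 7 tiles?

42

VVMVVKV has 7 letters with V appearing 5 times.
The number of distinct arrangements is 7!/(5!) = 5040/120 = 42.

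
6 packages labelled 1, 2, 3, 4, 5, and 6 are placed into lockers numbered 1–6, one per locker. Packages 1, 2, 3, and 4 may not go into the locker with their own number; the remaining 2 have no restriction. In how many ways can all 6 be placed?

362

Let Aᵢ (for 1 ≤ i ≤ 4) be the placements that put package i in its forbidden locker. Any j of these fix j positions, leaving (6−j)! ways to fill the rest, and there are C(4,j) ways to pick which j.
By inclusion–exclusion, the number of valid placements is Σ_{j=0}^{4} (−1)^j C(4,j)·(6−j)!.
Computing: 720 − 480 + 144 − 24 + 2 = 362.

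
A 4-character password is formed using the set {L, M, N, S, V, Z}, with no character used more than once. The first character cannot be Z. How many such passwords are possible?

The first character has 6−1 = 5 choices (anything except Z).
The remaining 3 characters are filled from the other 5 symbols without repetition: 5 × 4 × 3 = 60.
Total: 5 × 60 = 300.

300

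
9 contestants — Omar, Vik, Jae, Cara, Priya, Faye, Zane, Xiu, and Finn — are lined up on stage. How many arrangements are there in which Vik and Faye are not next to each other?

282240

Of the 9! = 362880 arrangements, those with Vik and Faye adjacent number 2 × 8! = 80640 (treat the pair as a block with 2 internal orders).
Complementary counting: 362880 − 80640 = 282240.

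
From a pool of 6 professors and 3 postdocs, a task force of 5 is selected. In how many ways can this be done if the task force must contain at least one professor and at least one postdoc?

120

Unrestricted: C(9,5) = 126 ways to pick any 5 of the 9.
Selections missing a whole group: no professors → C(3,5) = 0; no postdocs → C(6,5) = 6.
Both groups omitted at once is impossible, so 126 − 6 = 120.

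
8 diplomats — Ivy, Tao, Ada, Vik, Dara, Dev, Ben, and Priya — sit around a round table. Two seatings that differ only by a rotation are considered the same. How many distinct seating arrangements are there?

5040

Fix one person's seat to break rotational symmetry; the remaining 7 people can be arranged in (7)! = 5040 ways.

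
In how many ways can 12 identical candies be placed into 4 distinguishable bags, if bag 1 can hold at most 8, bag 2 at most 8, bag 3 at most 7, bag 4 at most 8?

Without the upper bounds there are C(15,3) = 455 ways to split 12 among 4 bags.
Subtract solutions that violate a single cap (substitute x_i' = x_i − (cap_i+1)): x_1 ≥ 9 gives C(6,3) = 20; x_2 ≥ 9 gives C(6,3) = 20; x_3 ≥ 8 gives C(7,3) = 35; x_4 ≥ 9 gives C(6,3) = 20. Together 95.
No two caps can be exceeded simultaneously, so the pair terms are all 0.
By inclusion–exclusion the count is 455 − 95 + 0 = 360.

360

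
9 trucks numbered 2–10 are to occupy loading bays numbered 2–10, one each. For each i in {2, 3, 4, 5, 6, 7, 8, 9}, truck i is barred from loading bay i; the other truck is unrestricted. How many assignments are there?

148329

Let Aᵢ (for 2 ≤ i ≤ 9) be the placements that put truck i in its forbidden loading bay. Any j of these fix j positions, leaving (9−j)! ways to fill the rest, and there are C(8,j) ways to pick which j.
By inclusion–exclusion, the number of valid placements is Σ_{j=0}^{8} (−1)^j C(8,j)·(9−j)!.
Computing: 362880 − 322560 + 141120 − 40320 + 8400 − 1344 + 168 − 16 + 1 = 148329.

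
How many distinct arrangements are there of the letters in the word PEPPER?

The 6 letters of PEPPER have repeats: E appearing twice and P appearing 3 times.
Dividing 6! = 720 by 3!·2! = 12 for the repeated letters gives 60.

60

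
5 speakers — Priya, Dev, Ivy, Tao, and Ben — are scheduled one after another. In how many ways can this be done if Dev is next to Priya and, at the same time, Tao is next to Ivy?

24

Treat {Dev,Priya} as one block (2 orders) and {Tao,Ivy} as another (2 orders).
That leaves 3 units to arrange: 2 × 2 × 3! = 4 × 6 = 24.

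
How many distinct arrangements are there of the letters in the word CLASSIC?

1260

The 7 letters of CLASSIC have repeats: C appearing twice and S appearing twice.
The number of distinct arrangements is 7!/(2!·2!) = 5040/4 = 1260.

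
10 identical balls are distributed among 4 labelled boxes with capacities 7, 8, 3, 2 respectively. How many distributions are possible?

Without the upper bounds there are C(13,3) = 286 ways to split 10 among 4 boxes.
Subtract solutions that violate a single cap (substitute x_i' = x_i − (cap_i+1)): x_1 ≥ 8 gives C(5,3) = 10; x_2 ≥ 9 gives C(4,3) = 4; x_3 ≥ 4 gives C(9,3) = 84; x_4 ≥ 3 gives C(10,3) = 120. Together 218.
Add back pairs where two caps are both exceeded: 0 + 0 + 0 + 0 + 0 + 20 = 20.
By inclusion–exclusion the count is 286 − 218 + 20 = 88.

88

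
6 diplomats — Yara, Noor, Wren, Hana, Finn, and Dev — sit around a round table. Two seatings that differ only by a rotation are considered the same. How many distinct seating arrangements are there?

120

Seat Yara anywhere (absorbing the rotational symmetry), then permute the other 5: (5)! = 120.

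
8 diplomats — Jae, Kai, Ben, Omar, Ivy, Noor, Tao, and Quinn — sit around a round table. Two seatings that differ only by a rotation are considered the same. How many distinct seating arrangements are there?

Fix one person's seat to break rotational symmetry; the remaining 7 people can be arranged in (7)! = 5040 ways.

5040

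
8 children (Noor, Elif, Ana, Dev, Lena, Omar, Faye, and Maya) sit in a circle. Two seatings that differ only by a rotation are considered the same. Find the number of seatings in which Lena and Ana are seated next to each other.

1440

Treat {Lena, Ana} as one unit (2 internal orders) and seat the resulting 7 units around the table: (6)! circular arrangements.
So 2 × (6)! = 2 × 720 = 1440.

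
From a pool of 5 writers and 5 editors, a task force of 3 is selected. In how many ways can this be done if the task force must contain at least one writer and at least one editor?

Total 3-person selections from all 10: C(10,3) = 120.
Subtract selections that omit an entire group: no writers → C(5,3) = 10; no editors → C(5,3) = 10.
Both groups omitted at once is impossible, so 120 − 20 = 100.

100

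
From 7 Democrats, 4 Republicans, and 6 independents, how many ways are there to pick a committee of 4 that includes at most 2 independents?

2145

Split by how many independents are chosen (0 through 2).
Sum: C(6,0)·C(11,4) + C(6,1)·C(11,3) + C(6,2)·C(11,2) = 330 + 990 + 825 = 2145.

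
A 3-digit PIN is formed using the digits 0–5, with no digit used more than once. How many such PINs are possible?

120

This is a permutation of 3 out of 6: P(6,3) = 6!/3!.
That product is 6 × 5 × 4 = 120.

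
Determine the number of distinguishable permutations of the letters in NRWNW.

30

Letter multiplicities in NRWNW: N×2, R×1, W×2.
The number of distinct arrangements is 5!/(2!·2!) = 120/4 = 30.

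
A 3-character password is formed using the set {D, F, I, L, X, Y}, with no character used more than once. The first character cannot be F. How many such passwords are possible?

The first character has 6−1 = 5 choices (anything except F).
The remaining 2 characters are filled from the other 5 symbols without repetition: 5 × 4 = 20.
Total: 5 × 20 = 100.

100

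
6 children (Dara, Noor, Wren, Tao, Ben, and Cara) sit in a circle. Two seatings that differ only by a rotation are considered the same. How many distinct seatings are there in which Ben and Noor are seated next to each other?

48

Treat {Ben, Noor} as one unit (2 internal orders) and seat the resulting 5 units around the table: (4)! circular arrangements.
So 2 × (4)! = 2 × 24 = 48.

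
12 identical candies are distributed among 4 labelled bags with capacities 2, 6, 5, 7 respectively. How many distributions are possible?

94

By stars and bars, unrestricted non-negative solutions to x_1+…+x_4 = 12 number C(12+3,3) = 455.
Subtract solutions that violate a single cap (substitute x_i' = x_i − (cap_i+1)): x_1 ≥ 3 gives C(12,3) = 220; x_2 ≥ 7 gives C(8,3) = 56; x_3 ≥ 6 gives C(9,3) = 84; x_4 ≥ 8 gives C(7,3) = 35. Together 395.
Add back pairs where two caps are both exceeded: 10 + 20 + 4 + 0 + 0 + 0 = 34.
By inclusion–exclusion the count is 455 − 395 + 34 = 94.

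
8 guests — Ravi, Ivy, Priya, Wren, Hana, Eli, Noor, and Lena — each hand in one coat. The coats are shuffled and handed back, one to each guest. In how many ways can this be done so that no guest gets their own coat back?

14833

Let Aᵢ be the assignments in which guest i gets their own coat. We want the size of the complement of A₁∪…∪A_8.
By inclusion–exclusion this is Σ_{j=0}^{8} (−1)^j C(8,j)·(8−j)!.
Computing: 40320 − 40320 + 20160 − 6720 + 1680 − 336 + 56 − 8 + 1 = 14833.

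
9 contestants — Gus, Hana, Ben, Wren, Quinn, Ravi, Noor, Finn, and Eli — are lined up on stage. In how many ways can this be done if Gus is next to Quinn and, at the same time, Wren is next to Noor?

20160

Treat {Gus,Quinn} as one block (2 orders) and {Wren,Noor} as another (2 orders).
That leaves 7 units to arrange: 2 × 2 × 7! = 4 × 5040 = 20160.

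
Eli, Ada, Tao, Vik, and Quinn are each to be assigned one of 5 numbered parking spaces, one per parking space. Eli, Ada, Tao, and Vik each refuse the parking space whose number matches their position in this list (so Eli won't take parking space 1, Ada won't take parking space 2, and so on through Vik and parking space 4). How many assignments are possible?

Let Aᵢ (for 1 ≤ i ≤ 4) be the placements that put person i in their forbidden parking space. Any j of these fix j positions, leaving (5−j)! ways to fill the rest, and there are C(4,j) ways to pick which j.
By inclusion–exclusion, the number of valid placements is Σ_{j=0}^{4} (−1)^j C(4,j)·(5−j)!.
Computing: 120 − 96 + 36 − 8 + 1 = 53.

53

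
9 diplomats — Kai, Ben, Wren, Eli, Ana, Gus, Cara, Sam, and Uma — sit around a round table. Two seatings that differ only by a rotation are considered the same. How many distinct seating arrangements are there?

40320

Around a circle, 9 distinct people have 9!/9 = (8)! = 40320 rotationally distinct seatings.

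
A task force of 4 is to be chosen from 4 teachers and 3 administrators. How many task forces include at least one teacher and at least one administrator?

34

Unrestricted: C(7,4) = 35 ways to pick any 4 of the 7.
Selections missing a whole group: no teachers → C(3,4) = 0; no administrators → C(4,4) = 1.
Both groups omitted at once is impossible, so 35 − 1 = 34.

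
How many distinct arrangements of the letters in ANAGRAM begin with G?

120

With the first slot taken by G, it remains to arrange the other 6 letters (ANARAM).
Those 6 letters have A appearing 3 times, giving (6)!/(3!) = 120.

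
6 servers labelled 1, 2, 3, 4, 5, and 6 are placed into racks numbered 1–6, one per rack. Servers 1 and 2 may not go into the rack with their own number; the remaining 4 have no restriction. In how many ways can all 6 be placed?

504

Let Aᵢ (for i ∈ {1, 2}) be the placements that put server i in its forbidden rack. Any j of these fix j positions, leaving (6−j)! ways to fill the rest, and there are C(2,j) ways to pick which j.
By inclusion–exclusion, the number of valid placements is Σ_{j=0}^{2} (−1)^j C(2,j)·(6−j)!.
Computing: 720 − 240 + 24 = 504.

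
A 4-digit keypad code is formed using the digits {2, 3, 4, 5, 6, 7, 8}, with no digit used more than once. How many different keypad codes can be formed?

This is a permutation of 4 out of 7: P(7,4) = 7!/3!.
7 × 6 × 5 × 4 = 840.

840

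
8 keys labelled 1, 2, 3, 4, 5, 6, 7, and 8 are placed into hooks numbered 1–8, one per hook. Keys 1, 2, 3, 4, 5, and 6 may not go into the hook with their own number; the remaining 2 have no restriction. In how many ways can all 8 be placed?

Let Aᵢ (for 1 ≤ i ≤ 6) be the placements that put key i in its forbidden hook. Any j of these fix j positions, leaving (8−j)! ways to fill the rest, and there are C(6,j) ways to pick which j.
By inclusion–exclusion, the number of valid placements is Σ_{j=0}^{6} (−1)^j C(6,j)·(8−j)!.
Computing: 40320 − 30240 + 10800 − 2400 + 360 − 36 + 2 = 18806.

18806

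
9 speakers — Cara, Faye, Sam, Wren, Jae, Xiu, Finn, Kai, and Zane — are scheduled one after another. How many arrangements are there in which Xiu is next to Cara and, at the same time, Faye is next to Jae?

Treat {Xiu,Cara} as one block (2 orders) and {Faye,Jae} as another (2 orders).
That leaves 7 units to arrange: 2 × 2 × 7! = 4 × 5040 = 20160.

20160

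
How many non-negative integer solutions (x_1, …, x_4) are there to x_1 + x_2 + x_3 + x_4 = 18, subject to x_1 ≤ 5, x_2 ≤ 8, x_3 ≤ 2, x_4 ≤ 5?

By stars and bars, unrestricted non-negative solutions to x_1+…+x_4 = 18 number C(18+3,3) = 1330.
Subtract solutions that violate a single cap (substitute x_i' = x_i − (cap_i+1)): x_1 ≥ 6 gives C(15,3) = 455; x_2 ≥ 9 gives C(12,3) = 220; x_3 ≥ 3 gives C(18,3) = 816; x_4 ≥ 6 gives C(15,3) = 455. Together 1946.
Add back pairs where two caps are both exceeded: 20 + 220 + 84 + 84 + 20 + 220 = 648.
Subtract triples: 1 + 0 + 20 + 1 = 22.
By inclusion–exclusion the count is 1330 − 1946 + 648 − 22 = 10.

10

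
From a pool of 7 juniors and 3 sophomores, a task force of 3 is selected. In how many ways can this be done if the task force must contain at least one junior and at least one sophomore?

84

With no constraint there are C(10,3) = 120 possible selections.
Subtract selections that omit an entire group: no juniors → C(3,3) = 1; no sophomores → C(7,3) = 35.
Both groups omitted at once is impossible, so 120 − 36 = 84.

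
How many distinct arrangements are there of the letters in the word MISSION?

1260

The 7 letters of MISSION have repeats: I appearing twice and S appearing twice.
Dividing 7! = 5040 by 2!·2! = 4 for the repeated letters gives 1260.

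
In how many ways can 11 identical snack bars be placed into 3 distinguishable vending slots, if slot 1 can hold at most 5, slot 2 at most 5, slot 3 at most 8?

Without the upper bounds there are C(13,2) = 78 ways to split 11 among 3 vending slots.
Subtract solutions that violate a single cap (substitute x_i' = x_i − (cap_i+1)): x_1 ≥ 6 gives C(7,2) = 21; x_2 ≥ 6 gives C(7,2) = 21; x_3 ≥ 9 gives C(4,2) = 6. Together 48.
No two caps can be exceeded simultaneously, so the pair terms are all 0.
By inclusion–exclusion the count is 78 − 48 + 0 = 30.

30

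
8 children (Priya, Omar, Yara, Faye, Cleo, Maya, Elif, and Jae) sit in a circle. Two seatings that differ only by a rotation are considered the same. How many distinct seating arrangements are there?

5040

Around a circle, 8 distinct people have 8!/8 = (7)! = 5040 rotationally distinct seatings.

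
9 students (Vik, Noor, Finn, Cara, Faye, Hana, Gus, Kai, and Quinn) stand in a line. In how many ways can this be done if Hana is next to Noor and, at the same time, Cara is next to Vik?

Treat {Hana,Noor} as one block (2 orders) and {Cara,Vik} as another (2 orders).
That leaves 7 units to arrange: 2 × 2 × 7! = 4 × 5040 = 20160.

20160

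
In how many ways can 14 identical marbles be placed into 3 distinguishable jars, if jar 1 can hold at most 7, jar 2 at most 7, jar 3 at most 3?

By stars and bars, unrestricted non-negative solutions to x_1+…+x_3 = 14 number C(14+2,2) = 120.
Subtract solutions that violate a single cap (substitute x_i' = x_i − (cap_i+1)): x_1 ≥ 8 gives C(8,2) = 28; x_2 ≥ 8 gives C(8,2) = 28; x_3 ≥ 4 gives C(12,2) = 66. Together 122.
Add back pairs where two caps are both exceeded: 0 + 6 + 6 = 12.
By inclusion–exclusion the count is 120 − 122 + 12 = 10.

10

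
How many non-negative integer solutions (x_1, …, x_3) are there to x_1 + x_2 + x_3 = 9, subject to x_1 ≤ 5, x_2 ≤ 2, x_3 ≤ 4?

Without the upper bounds there are C(11,2) = 55 ways to split 9 among 3 variables.
Subtract solutions that violate a single cap (substitute x_i' = x_i − (cap_i+1)): x_1 ≥ 6 gives C(5,2) = 10; x_2 ≥ 3 gives C(8,2) = 28; x_3 ≥ 5 gives C(6,2) = 15. Together 53.
Add back pairs where two caps are both exceeded: 1 + 0 + 3 = 4.
By inclusion–exclusion the count is 55 − 53 + 4 = 6.

6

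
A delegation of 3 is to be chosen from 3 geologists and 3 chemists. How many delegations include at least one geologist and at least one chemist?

Unrestricted: C(6,3) = 20 ways to pick any 3 of the 6.
Selections missing a whole group: no geologists → C(3,3) = 1; no chemists → C(3,3) = 1.
Both groups omitted at once is impossible, so 20 − 2 = 18.

18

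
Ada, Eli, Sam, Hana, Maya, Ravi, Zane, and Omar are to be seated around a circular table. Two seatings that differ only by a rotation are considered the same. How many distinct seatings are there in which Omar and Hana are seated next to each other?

1440

Glue Omar and Hana into a block (2 internal orders). Seating 7 units around a circle gives (6)! arrangements.
So 2 × (6)! = 2 × 720 = 1440.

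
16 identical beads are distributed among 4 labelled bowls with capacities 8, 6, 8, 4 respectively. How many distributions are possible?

Without the upper bounds there are C(19,3) = 969 ways to split 16 among 4 bowls.
Subtract solutions that violate a single cap (substitute x_i' = x_i − (cap_i+1)): x_1 ≥ 9 gives C(10,3) = 120; x_2 ≥ 7 gives C(12,3) = 220; x_3 ≥ 9 gives C(10,3) = 120; x_4 ≥ 5 gives C(14,3) = 364. Together 824.
Add back pairs where two caps are both exceeded: 1 + 0 + 10 + 1 + 35 + 10 = 57.
By inclusion–exclusion the count is 969 − 824 + 57 = 202.

202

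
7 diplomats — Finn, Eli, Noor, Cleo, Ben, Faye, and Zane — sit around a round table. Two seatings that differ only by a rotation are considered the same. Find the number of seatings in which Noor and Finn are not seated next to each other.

480

All circular seatings of 7 people number (6)! = 720.
Seatings with Noor beside Finn: treat them as a block with 2 internal orders, giving 2 × (5)! = 240.
Subtracting, 720 − 240 = 480.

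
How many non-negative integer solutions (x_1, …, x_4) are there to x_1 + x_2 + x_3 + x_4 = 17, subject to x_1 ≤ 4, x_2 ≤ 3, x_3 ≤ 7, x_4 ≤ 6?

Without the upper bounds there are C(20,3) = 1140 ways to split 17 among 4 variables.
Subtract solutions that violate a single cap (substitute x_i' = x_i − (cap_i+1)): x_1 ≥ 5 gives C(15,3) = 455; x_2 ≥ 4 gives C(16,3) = 560; x_3 ≥ 8 gives C(12,3) = 220; x_4 ≥ 7 gives C(13,3) = 286. Together 1521.
Add back pairs where two caps are both exceeded: 165 + 35 + 56 + 56 + 84 + 10 = 406.
Subtract triples: 1 + 4 + 0 + 0 = 5.
By inclusion–exclusion the count is 1140 − 1521 + 406 − 5 = 20.

20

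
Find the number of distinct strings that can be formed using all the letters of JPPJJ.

The 5 letters of JPPJJ have repeats: J appearing 3 times and P appearing twice.
The number of distinct arrangements is 5!/(3!·2!) = 120/12 = 10.

10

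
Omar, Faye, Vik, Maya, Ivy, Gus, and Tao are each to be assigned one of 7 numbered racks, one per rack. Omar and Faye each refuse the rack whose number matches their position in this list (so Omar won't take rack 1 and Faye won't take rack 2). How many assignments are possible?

Let Aᵢ (for i ∈ {1, 2}) be the placements that put person i in their forbidden rack. Any j of these fix j positions, leaving (7−j)! ways to fill the rest, and there are C(2,j) ways to pick which j.
By inclusion–exclusion, the number of valid placements is Σ_{j=0}^{2} (−1)^j C(2,j)·(7−j)!.
Computing: 5040 − 1440 + 120 = 3720.

3720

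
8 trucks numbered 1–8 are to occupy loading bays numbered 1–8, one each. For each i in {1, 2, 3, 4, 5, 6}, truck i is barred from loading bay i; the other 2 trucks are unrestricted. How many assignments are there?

18806

Let Aᵢ (for 1 ≤ i ≤ 6) be the placements that put truck i in its forbidden loading bay. Any j of these fix j positions, leaving (8−j)! ways to fill the rest, and there are C(6,j) ways to pick which j.
By inclusion–exclusion, the number of valid placements is Σ_{j=0}^{6} (−1)^j C(6,j)·(8−j)!.
Computing: 40320 − 30240 + 10800 − 2400 + 360 − 36 + 2 = 18806.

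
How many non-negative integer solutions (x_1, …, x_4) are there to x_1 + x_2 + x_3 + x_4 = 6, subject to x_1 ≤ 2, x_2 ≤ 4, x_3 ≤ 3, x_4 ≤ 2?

Without the upper bounds there are C(9,3) = 84 ways to split 6 among 4 variables.
Subtract solutions that violate a single cap (substitute x_i' = x_i − (cap_i+1)): x_1 ≥ 3 gives C(6,3) = 20; x_2 ≥ 5 gives C(4,3) = 4; x_3 ≥ 4 gives C(5,3) = 10; x_4 ≥ 3 gives C(6,3) = 20. Together 54.
Add back pairs where two caps are both exceeded: 0 + 0 + 1 + 0 + 0 + 0 = 1.
By inclusion–exclusion the count is 84 − 54 + 1 = 31.

31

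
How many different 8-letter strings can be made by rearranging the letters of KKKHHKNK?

168

KKKHHKNK has 8 letters with H appearing twice and K appearing 5 times.
So there are 8! / (5!·2!) = 168 distinguishable arrangements.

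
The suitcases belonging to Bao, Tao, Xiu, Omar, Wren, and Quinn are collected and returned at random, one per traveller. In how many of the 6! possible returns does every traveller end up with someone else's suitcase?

Let Aᵢ be the assignments in which traveller i gets their own suitcase. We want the size of the complement of A₁∪…∪A_6.
By inclusion–exclusion this is Σ_{j=0}^{6} (−1)^j C(6,j)·(6−j)!.
Computing: 720 − 720 + 360 − 120 + 30 − 6 + 1 = 265.

265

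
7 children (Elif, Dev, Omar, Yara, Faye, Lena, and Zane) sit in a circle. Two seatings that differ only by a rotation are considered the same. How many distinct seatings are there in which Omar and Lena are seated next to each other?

Glue Omar and Lena into a block (2 internal orders). Seating 6 units around a circle gives (5)! arrangements.
So 2 × (5)! = 2 × 120 = 240.

240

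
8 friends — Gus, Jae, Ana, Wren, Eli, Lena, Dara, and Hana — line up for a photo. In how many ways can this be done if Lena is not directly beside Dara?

Of the 8! = 40320 arrangements, those with Lena and Dara adjacent number 2 × 7! = 10080 (treat the pair as a block with 2 internal orders).
So 40320 − 10080 = 30240 arrangements keep them apart.

30240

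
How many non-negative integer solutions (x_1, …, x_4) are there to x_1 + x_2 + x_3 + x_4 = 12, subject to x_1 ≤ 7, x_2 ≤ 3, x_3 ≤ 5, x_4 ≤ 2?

By stars and bars, unrestricted non-negative solutions to x_1+…+x_4 = 12 number C(12+3,3) = 455.
Subtract solutions that violate a single cap (substitute x_i' = x_i − (cap_i+1)): x_1 ≥ 8 gives C(7,3) = 35; x_2 ≥ 4 gives C(11,3) = 165; x_3 ≥ 6 gives C(9,3) = 84; x_4 ≥ 3 gives C(12,3) = 220. Together 504.
Add back pairs where two caps are both exceeded: 1 + 0 + 4 + 10 + 56 + 20 = 91.
By inclusion–exclusion the count is 455 − 504 + 91 = 42.

42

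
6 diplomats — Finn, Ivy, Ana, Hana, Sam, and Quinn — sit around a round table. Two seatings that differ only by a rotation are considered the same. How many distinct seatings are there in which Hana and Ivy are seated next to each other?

48

Treat {Hana, Ivy} as one unit (2 internal orders) and seat the resulting 5 units around the table: (4)! circular arrangements.
So 2 × (4)! = 2 × 24 = 48.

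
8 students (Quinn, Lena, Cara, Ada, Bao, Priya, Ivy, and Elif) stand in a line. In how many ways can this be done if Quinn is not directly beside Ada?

30240

Of the 8! = 40320 arrangements, those with Quinn and Ada adjacent number 2 × 7! = 10080 (treat the pair as a block with 2 internal orders).
So 40320 − 10080 = 30240 arrangements keep them apart.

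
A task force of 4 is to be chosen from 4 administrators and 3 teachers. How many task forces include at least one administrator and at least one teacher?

With no constraint there are C(7,4) = 35 possible selections.
Subtract selections that omit an entire group: no administrators → C(3,4) = 0; no teachers → C(4,4) = 1.
Both groups omitted at once is impossible, so 35 − 1 = 34.

34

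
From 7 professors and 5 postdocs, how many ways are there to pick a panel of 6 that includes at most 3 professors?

Split by how many professors are chosen (0 through 3).
Sum: C(7,0)·C(5,6) + C(7,1)·C(5,5) + C(7,2)·C(5,4) + C(7,3)·C(5,3) = 0 + 7 + 105 + 350 = 462.

462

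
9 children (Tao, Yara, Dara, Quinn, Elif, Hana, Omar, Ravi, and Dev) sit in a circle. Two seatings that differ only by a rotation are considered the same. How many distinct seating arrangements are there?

Fix one person's seat to break rotational symmetry; the remaining 8 people can be arranged in (8)! = 40320 ways.

40320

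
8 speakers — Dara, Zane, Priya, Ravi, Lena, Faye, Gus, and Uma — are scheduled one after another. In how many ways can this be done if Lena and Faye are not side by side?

30240

Of the 8! = 40320 arrangements, those with Lena and Faye adjacent number 2 × 7! = 10080 (treat the pair as a block with 2 internal orders).
Complementary counting: 40320 − 10080 = 30240.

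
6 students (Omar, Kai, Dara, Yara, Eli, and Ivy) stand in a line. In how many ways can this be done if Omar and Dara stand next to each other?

Place the 4 others and the Omar-Dara pair as 5 objects in a line; the pair has 2 internal arrangements.
So the count is 2·(5)! = 240.

240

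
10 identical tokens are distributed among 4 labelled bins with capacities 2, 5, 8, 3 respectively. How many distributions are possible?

68

Without the upper bounds there are C(13,3) = 286 ways to split 10 among 4 bins.
Subtract solutions that violate a single cap (substitute x_i' = x_i − (cap_i+1)): x_1 ≥ 3 gives C(10,3) = 120; x_2 ≥ 6 gives C(7,3) = 35; x_3 ≥ 9 gives C(4,3) = 4; x_4 ≥ 4 gives C(9,3) = 84. Together 243.
Add back pairs where two caps are both exceeded: 4 + 0 + 20 + 0 + 1 + 0 = 25.
By inclusion–exclusion the count is 286 − 243 + 25 = 68.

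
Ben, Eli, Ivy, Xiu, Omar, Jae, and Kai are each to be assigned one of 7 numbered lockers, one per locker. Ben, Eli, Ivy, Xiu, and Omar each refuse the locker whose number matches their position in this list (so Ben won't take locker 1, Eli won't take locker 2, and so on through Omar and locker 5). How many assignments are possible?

Let Aᵢ (for 1 ≤ i ≤ 5) be the placements that put person i in their forbidden locker. Any j of these fix j positions, leaving (7−j)! ways to fill the rest, and there are C(5,j) ways to pick which j.
By inclusion–exclusion, the number of valid placements is Σ_{j=0}^{5} (−1)^j C(5,j)·(7−j)!.
Computing: 5040 − 3600 + 1200 − 240 + 30 − 2 = 2428.

2428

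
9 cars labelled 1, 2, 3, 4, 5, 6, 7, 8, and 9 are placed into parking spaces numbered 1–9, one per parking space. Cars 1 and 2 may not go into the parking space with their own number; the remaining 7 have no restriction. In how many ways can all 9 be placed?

Let Aᵢ (for i ∈ {1, 2}) be the placements that put car i in its forbidden parking space. Any j of these fix j positions, leaving (9−j)! ways to fill the rest, and there are C(2,j) ways to pick which j.
By inclusion–exclusion, the number of valid placements is Σ_{j=0}^{2} (−1)^j C(2,j)·(9−j)!.
Computing: 362880 − 80640 + 5040 = 287280.

287280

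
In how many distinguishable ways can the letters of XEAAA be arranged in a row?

20

XEAAA has 5 letters with A appearing 3 times.
So there are 5! / (3!) = 20 distinguishable arrangements.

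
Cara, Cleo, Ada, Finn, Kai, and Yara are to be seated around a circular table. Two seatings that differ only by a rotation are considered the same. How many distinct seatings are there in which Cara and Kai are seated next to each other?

Treat {Cara, Kai} as one unit (2 internal orders) and seat the resulting 5 units around the table: (4)! circular arrangements.
So 2 × (4)! = 2 × 24 = 48.

48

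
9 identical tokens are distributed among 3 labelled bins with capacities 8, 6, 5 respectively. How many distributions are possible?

38

Ignoring the caps, the number of non-negative solutions to x_1+…+x_3 = 9 is C(11,2) = 55.
Subtract solutions that violate a single cap (substitute x_i' = x_i − (cap_i+1)): x_1 ≥ 9 gives C(2,2) = 1; x_2 ≥ 7 gives C(4,2) = 6; x_3 ≥ 6 gives C(5,2) = 10. Together 17.
No two caps can be exceeded simultaneously, so the pair terms are all 0.
By inclusion–exclusion the count is 55 − 17 + 0 = 38.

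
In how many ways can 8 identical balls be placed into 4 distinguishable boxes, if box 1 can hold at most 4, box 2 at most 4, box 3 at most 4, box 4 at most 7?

Without the upper bounds there are C(11,3) = 165 ways to split 8 among 4 boxes.
Subtract solutions that violate a single cap (substitute x_i' = x_i − (cap_i+1)): x_1 ≥ 5 gives C(6,3) = 20; x_2 ≥ 5 gives C(6,3) = 20; x_3 ≥ 5 gives C(6,3) = 20; x_4 ≥ 8 gives C(3,3) = 1. Together 61.
No two caps can be exceeded simultaneously, so the pair terms are all 0.
By inclusion–exclusion the count is 165 − 61 + 0 = 104.

104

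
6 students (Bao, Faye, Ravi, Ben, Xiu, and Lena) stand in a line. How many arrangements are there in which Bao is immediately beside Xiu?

Place the 4 others and the Bao-Xiu pair as 5 objects in a line; the pair has 2 internal arrangements.
So the count is 2·(5)! = 240.

240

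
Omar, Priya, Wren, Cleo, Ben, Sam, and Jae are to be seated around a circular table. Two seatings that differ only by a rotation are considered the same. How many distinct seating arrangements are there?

720

Fix one person's seat to break rotational symmetry; the remaining 6 people can be arranged in (6)! = 720 ways.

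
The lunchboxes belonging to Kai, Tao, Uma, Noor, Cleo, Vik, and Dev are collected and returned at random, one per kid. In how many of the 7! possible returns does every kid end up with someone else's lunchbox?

Count assignments avoiding every fixed point. For any j of the 7 kids fixed to their own lunchbox, the other 7−j can be arranged in (7−j)! ways.
By inclusion–exclusion this is Σ_{j=0}^{7} (−1)^j C(7,j)·(7−j)!.
Computing: 5040 − 5040 + 2520 − 840 + 210 − 42 + 7 − 1 = 1854.

1854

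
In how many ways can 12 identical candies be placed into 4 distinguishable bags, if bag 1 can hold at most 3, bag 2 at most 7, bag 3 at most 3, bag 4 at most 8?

107

Ignoring the caps, the number of non-negative solutions to x_1+…+x_4 = 12 is C(15,3) = 455.
Subtract solutions that violate a single cap (substitute x_i' = x_i − (cap_i+1)): x_1 ≥ 4 gives C(11,3) = 165; x_2 ≥ 8 gives C(7,3) = 35; x_3 ≥ 4 gives C(11,3) = 165; x_4 ≥ 9 gives C(6,3) = 20. Together 385.
Add back pairs where two caps are both exceeded: 1 + 35 + 0 + 1 + 0 + 0 = 37.
By inclusion–exclusion the count is 455 − 385 + 37 = 107.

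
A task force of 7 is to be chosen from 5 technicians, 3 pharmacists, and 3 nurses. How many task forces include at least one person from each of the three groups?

314

Unrestricted: C(11,7) = 330 ways to pick any 7 of the 11.
Selections missing a whole group: no technicians → C(6,7) = 0; no pharmacists → C(8,7) = 8; no nurses → C(8,7) = 8.
Add back selections omitting two groups (i.e. drawn from a single group): C(5,7) + C(3,7) + C(3,7) = 0.
By inclusion–exclusion: 330 − 16 + 0 = 314.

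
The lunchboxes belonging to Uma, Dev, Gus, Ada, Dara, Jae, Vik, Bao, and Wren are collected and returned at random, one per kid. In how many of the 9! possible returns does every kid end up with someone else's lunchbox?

Let Aᵢ be the assignments in which kid i gets their own lunchbox. We want the size of the complement of A₁∪…∪A_9.
By inclusion–exclusion this is Σ_{j=0}^{9} (−1)^j C(9,j)·(9−j)!.
Computing: 362880 − 362880 + 181440 − 60480 + 15120 − 3024 + 504 − 72 + 9 − 1 = 133496.

133496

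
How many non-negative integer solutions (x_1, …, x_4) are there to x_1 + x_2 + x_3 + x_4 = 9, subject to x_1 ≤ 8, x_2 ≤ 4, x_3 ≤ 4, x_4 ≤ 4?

114

Ignoring the caps, the number of non-negative solutions to x_1+…+x_4 = 9 is C(12,3) = 220.
Subtract solutions that violate a single cap (substitute x_i' = x_i − (cap_i+1)): x_1 ≥ 9 gives C(3,3) = 1; x_2 ≥ 5 gives C(7,3) = 35; x_3 ≥ 5 gives C(7,3) = 35; x_4 ≥ 5 gives C(7,3) = 35. Together 106.
No two caps can be exceeded simultaneously, so the pair terms are all 0.
By inclusion–exclusion the count is 220 − 106 + 0 = 114.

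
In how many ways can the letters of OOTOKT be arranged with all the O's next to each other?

12

Treat the 3 copies of O as a single block. The multiset to arrange is then {OOO, K, T, T}, 4 items in all.
That gives (4)!/(2!) = 12 arrangements.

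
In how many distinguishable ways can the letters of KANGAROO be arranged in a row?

The 8 letters of KANGAROO have repeats: A appearing twice and O appearing twice.
Dividing 8! = 40320 by 2!·2! = 4 for the repeated letters gives 10080.

10080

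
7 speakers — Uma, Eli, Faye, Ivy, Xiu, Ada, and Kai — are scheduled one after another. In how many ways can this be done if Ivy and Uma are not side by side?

Of the 7! = 5040 arrangements, those with Ivy and Uma adjacent number 2 × 6! = 1440 (treat the pair as a block with 2 internal orders).
So 5040 − 1440 = 3600 arrangements keep them apart.

3600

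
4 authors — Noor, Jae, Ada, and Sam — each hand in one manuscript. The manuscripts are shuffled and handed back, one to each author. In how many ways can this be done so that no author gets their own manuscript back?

Let Aᵢ be the assignments in which author i gets their own manuscript. We want the size of the complement of A₁∪…∪A_4.
By inclusion–exclusion this is Σ_{j=0}^{4} (−1)^j C(4,j)·(4−j)!.
Computing: 24 − 24 + 12 − 4 + 1 = 9.

9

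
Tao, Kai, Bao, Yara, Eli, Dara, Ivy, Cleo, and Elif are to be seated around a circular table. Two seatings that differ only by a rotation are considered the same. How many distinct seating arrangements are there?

Fix one person's seat to break rotational symmetry; the remaining 8 people can be arranged in (8)! = 40320 ways.

40320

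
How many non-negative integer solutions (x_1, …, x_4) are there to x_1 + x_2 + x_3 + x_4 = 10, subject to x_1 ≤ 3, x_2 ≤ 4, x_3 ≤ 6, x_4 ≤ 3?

Without the upper bounds there are C(13,3) = 286 ways to split 10 among 4 variables.
Subtract solutions that violate a single cap (substitute x_i' = x_i − (cap_i+1)): x_1 ≥ 4 gives C(9,3) = 84; x_2 ≥ 5 gives C(8,3) = 56; x_3 ≥ 7 gives C(6,3) = 20; x_4 ≥ 4 gives C(9,3) = 84. Together 244.
Add back pairs where two caps are both exceeded: 4 + 0 + 10 + 0 + 4 + 0 = 18.
By inclusion–exclusion the count is 286 − 244 + 18 = 60.

60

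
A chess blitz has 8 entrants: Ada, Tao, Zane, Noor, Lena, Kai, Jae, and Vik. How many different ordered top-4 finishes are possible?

1680

This is an ordered selection of 4 from 8: P(8,4).
That gives 8 × 7 × 6 × 5 = 1680.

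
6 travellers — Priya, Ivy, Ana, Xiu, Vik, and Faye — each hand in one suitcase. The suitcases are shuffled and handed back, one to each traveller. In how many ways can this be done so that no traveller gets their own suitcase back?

Count assignments avoiding every fixed point. For any j of the 6 travellers fixed to their own suitcase, the other 6−j can be arranged in (6−j)! ways.
By inclusion–exclusion this is Σ_{j=0}^{6} (−1)^j C(6,j)·(6−j)!.
Computing: 720 − 720 + 360 − 120 + 30 − 6 + 1 = 265.

265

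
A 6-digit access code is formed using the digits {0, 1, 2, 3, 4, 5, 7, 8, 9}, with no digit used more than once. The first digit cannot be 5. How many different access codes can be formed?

The first digit has 9−1 = 8 choices (anything except 5).
The remaining 5 digits are filled from the other 8 symbols without repetition: 8 × 7 × 6 × 5 × 4 = 6720.
Total: 8 × 6720 = 53760.

53760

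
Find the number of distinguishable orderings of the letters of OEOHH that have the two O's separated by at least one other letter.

18

There are 5!/(2!·2!) = 30 arrangements of OEOHH in total.
If the two O's are adjacent, glue them into one block, leaving 4 items to arrange: (4)!/(2!) = 12 ways.
Subtracting, 30 − 12 = 18 arrangements keep the O's apart.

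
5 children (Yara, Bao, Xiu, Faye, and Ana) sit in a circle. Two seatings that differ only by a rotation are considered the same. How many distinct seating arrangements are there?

24

Around a circle, 5 distinct people have 5!/5 = (4)! = 24 rotationally distinct seatings.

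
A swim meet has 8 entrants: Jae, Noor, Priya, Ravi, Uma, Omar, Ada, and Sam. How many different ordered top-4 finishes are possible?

There are 8 choices for 1st place, 7 for 2nd, and so on down to 5 for position 4.
That gives 8 × 7 × 6 × 5 = 1680.

1680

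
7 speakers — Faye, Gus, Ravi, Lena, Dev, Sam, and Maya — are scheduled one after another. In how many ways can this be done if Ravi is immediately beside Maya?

Place the 5 others and the Ravi-Maya pair as 6 objects in a line; the pair has 2 internal arrangements.
That gives 2 × 6! = 2 × 720 = 1440.

1440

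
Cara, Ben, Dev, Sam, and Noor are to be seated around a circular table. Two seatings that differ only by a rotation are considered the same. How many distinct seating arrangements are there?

24

Seat Cara anywhere (absorbing the rotational symmetry), then permute the other 4: (4)! = 24.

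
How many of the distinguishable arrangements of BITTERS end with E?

Fix E in the last position and arrange the remaining 6 letters.
Those 6 letters have T appearing twice, giving (6)!/(2!) = 360.

360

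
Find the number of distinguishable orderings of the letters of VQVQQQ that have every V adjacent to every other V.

Treat the 2 copies of V as a single block. The multiset to arrange is then {VV, Q, Q, Q, Q}, 5 items in all.
That gives (5)!/(4!) = 5 arrangements.

5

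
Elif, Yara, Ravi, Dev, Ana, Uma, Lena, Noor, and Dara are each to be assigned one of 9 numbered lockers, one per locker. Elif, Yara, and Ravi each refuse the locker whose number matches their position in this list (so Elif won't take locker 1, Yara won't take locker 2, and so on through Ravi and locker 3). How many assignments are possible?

Let Aᵢ (for i ∈ {1, 2, 3}) be the placements that put person i in their forbidden locker. Any j of these fix j positions, leaving (9−j)! ways to fill the rest, and there are C(3,j) ways to pick which j.
By inclusion–exclusion, the number of valid placements is Σ_{j=0}^{3} (−1)^j C(3,j)·(9−j)!.
Computing: 362880 − 120960 + 15120 − 720 = 256320.

256320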